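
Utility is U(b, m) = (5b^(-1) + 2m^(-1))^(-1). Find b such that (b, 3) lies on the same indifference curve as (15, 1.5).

U depends on (b, m) only through S = 5b^(-1) + 2m^(-1), so equal utility means equal S. At (15, 1.5): S = 5/3.
With m = 3: 2·3^(-1) = 2/3, so 5b^(-1) = 5/3 − 2/3 = 1, i.e. b^(-1) = 0.2.
Hence b = 1/0.2 = 5.
Check: U(5, 3) = 0.6.

b = 5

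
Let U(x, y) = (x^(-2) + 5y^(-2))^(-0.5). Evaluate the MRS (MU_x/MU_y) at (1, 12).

For CES with ρ = -2, MRS = (1/5)·(y/x)^3.
At (1, 12): MRS = 345.6.
The indifference curve has slope −345.6 at this bundle.

MRS = 345.6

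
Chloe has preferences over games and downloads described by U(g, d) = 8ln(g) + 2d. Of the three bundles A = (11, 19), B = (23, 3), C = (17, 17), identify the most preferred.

Bundle A

Evaluate utility at each bundle:
U(A) = 57.183.
U(B) = 31.084.
U(C) = 56.666.
Highest utility is A, so A ≻ C ≻ B.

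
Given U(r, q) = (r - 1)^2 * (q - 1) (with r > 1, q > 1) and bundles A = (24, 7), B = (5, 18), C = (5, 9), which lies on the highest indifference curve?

Evaluate utility at each bundle:
U(A) = 3174.
U(B) = 272.
U(C) = 128.
Highest utility is A, so A ≻ B ≻ C.

Bundle A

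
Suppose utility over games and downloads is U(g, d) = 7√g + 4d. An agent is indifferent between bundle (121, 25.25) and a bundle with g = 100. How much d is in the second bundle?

U(121, 25.25) = 178.
Set U(100, d) = 178 and solve.
With g = 100: √100 = 10, so 4d = 178 − 7·10 = 108 and d = 27.
Check: U(100, 27) = 178.

d = 27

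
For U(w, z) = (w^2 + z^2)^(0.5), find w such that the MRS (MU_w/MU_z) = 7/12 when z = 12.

For CES with ρ = 2, MRS = (z/w)^(-1).
Setting (12/w)^(-1) = 7/12 gives 12/w = 12/7 and w = 7.

w = 7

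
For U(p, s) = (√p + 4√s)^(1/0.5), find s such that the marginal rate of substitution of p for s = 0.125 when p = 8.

s = 2

For CES with ρ = 0.5, MRS = (1/4)·√(s/p).
Setting (1/4)·√(s/8) = 0.125 gives √(s/8) = 0.5, so s/8 = 0.25 and s = 2.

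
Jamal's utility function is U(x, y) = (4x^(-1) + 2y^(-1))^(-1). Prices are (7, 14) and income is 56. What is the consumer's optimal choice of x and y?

For CES with ρ = -1, MRS = (4/2)·(y/x)^2.
Tangency: set MRS = p_x/p_y = 7/14 = 0.5.
So (y/x)^2 = 0.25; taking the square root, y/x = 0.5, i.e. y = 0.5·x.
Substitute into the budget 7·x + 14·y = 56: 14·x = 56, so x* = 4 and y* = 0.5·4 = 2.

x* = 4, y* = 2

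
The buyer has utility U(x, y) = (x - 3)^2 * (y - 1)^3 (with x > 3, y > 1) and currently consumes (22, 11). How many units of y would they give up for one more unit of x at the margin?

MRS = 20/57

MU_x = 2·(x−3)·(y−1)^3, MU_y = 3·(x−3)^2·(y−1)^2.
MRS = (2/3)·(y−1)/(x−3).
At (22, 11): MRS = 20/57.
That is, one extra unit of x is worth 20/57 units of y at the margin.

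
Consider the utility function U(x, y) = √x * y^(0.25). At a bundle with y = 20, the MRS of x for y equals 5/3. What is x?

x = 24

MU_x = 0.5·x^(-0.5)·y^(0.25) and MU_y = 0.25·√x·y^(-0.75).
MRS = MU_x/MU_y = (2)·y/x.
Substitute y = 20: MRS = 40/x. Setting 40/x = 5/3 gives x = 40/(5/3) = 24.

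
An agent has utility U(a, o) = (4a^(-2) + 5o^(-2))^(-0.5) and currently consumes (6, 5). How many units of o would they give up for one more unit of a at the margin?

For CES with ρ = -2, MRS = (4/5)·(o/a)^3.
At (6, 5): MRS = 25/54.
That is, one extra unit of a is worth 25/54 units of o at the margin.

MRS = 25/54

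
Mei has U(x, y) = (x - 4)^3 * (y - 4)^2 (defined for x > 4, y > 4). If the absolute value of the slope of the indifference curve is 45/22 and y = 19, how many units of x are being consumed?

MU_x = 3·(x−4)^2·(y−4)^2, MU_y = 2·(x−4)^3·(y−4).
MRS = (3/2)·(y−4)/(x−4).
Substitute y = 19: MRS = 22.5/(x − 4). Setting this equal to 45/22 gives x − 4 = 22.5/(45/22) = 11, so x = 15.

x = 15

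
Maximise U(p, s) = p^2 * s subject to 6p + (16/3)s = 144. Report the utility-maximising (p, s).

MU_p = 2·p·s and MU_s = p^2.
MRS = MU_p/MU_s = (2/1)·s/p.
Tangency: set MRS = p_p/p_s = 6/(16/3) = 1.125.
So (2/1)·s/p = 1.125, i.e. s = (9/16)·p.
Substitute into the budget 6·p + (16/3)·s = 144: 9·p = 144, so p* = 16.
Then s* = (9/16)·16 = 9.

p* = 16, s* = 9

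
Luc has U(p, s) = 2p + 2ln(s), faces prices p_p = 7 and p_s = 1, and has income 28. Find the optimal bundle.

MU_p = 2, MU_s = 2/s.
MRS = 2 ÷ (2/s).
Tangency: set MRS = p_p/p_s = 7/1 = 7.
MRS depends only on s: s = 7 ⇒ s* = 7.
From the budget, 7·p = 28 − 1·7 = 21, so p* = 3.

p* = 3, s* = 7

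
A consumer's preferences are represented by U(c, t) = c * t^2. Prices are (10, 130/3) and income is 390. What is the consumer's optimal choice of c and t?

c* = 13, t* = 6

MU_c = t^2 and MU_t = 2·c·t.
MRS = MU_c/MU_t = (1/2)·t/c.
Tangency: set MRS = p_c/p_t = 10/(130/3) = 3/13.
So (1/2)·t/c = 3/13, i.e. t = (6/13)·c.
Substitute into the budget 10·c + (130/3)·t = 390: 30·c = 390, so c* = 13.
Then t* = (6/13)·13 = 6.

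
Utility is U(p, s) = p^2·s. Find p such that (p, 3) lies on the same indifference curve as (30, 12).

U(30, 12) = 10800.
Set U(p, 3) = 10800 and solve.
With s = 3: p^2 = 10800/3 = 3600; taking the square root, p = 60.
Check: U(60, 3) = 10800.

p = 60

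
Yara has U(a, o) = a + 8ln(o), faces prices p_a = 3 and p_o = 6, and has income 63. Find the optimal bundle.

a* = 13, o* = 4

MU_a = 1, MU_o = 8/o.
MRS = 1 ÷ (8/o).
Tangency: set MRS = p_a/p_o = 3/6 = 0.5.
MRS depends only on o: 0.125·o = 0.5 ⇒ o* = 0.5/0.125 = 4.
From the budget, 3·a = 63 − 6·4 = 39, so a* = 13.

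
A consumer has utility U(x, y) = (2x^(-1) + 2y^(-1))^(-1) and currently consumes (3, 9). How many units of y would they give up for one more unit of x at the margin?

MRS = 9

For CES with ρ = -1, MRS = (y/x)^2.
At (3, 9): MRS = 9.
So at (3, 9) the consumer would give up 9 units of y for one more unit of x.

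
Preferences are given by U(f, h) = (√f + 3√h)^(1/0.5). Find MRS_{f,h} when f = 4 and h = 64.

MRS = 4/3

For CES with ρ = 0.5, MRS = (1/3)·√(h/f).
At (4, 64): MRS = 4/3.
The indifference curve has slope −4/3 at this bundle.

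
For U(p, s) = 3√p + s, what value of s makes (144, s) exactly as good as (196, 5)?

s = 11

U(196, 5) = 47.
Set U(144, s) = 47 and solve.
With p = 144: √144 = 12, so s = 47 − 3·12 = 11.
Check: U(144, 11) = 47.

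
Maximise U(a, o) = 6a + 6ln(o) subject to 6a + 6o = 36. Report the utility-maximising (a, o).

a* = 5, o* = 1

MU_a = 6, MU_o = 6/o.
MRS = 6 ÷ (6/o).
Tangency: set MRS = p_a/p_o = 6/6 = 1.
MRS depends only on o: o = 1 ⇒ o* = 1.
From the budget, 6·a = 36 − 6·1 = 30, so a* = 5.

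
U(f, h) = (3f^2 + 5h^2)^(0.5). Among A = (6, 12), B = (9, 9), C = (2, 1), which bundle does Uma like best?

Bundle A

Evaluate utility at each bundle:
U(A) = 28.775.
U(B) = 25.456.
U(C) = 4.123.
Highest utility is A, so A ≻ B ≻ C.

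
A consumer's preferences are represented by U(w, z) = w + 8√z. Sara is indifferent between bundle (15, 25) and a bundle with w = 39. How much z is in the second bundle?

z = 4

U(15, 25) = 55.
Set U(39, z) = 55 and solve.
With w = 39: 8√z = 55 − 39 = 16, so √z = 2 and z = 4.
Check: U(39, 4) = 55.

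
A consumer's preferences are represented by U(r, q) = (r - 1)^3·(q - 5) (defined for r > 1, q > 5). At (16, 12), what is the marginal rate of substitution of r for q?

MRS = 1.4

MU_r = 3·(r−1)^2·(q−5), MU_q = (r−1)^3.
MRS = (3/1)·(q−5)/(r−1).
At (16, 12): MRS = 1.4.
The indifference curve has slope −1.4 at this bundle.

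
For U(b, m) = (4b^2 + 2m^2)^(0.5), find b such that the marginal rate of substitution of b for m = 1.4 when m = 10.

b = 7

For CES with ρ = 2, MRS = (4/2)·(m/b)^(-1).
Setting (4/2)·(10/b)^(-1) = 1.4 gives (10/b)^(-1) = 0.7, so 10/b = 10/7 and b = 7.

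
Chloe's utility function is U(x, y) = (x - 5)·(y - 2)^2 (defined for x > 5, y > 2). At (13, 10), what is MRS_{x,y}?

MU_x = (y−2)^2, MU_y = 2·(x−5)·(y−2).
MRS = (1/2)·(y−2)/(x−5).
At (13, 10): MRS = 0.5.
That is, one extra unit of x is worth 0.5 units of y at the margin.

MRS = 0.5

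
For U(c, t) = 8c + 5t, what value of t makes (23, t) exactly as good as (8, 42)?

U(8, 42) = 274.
Set U(23, t) = 274 and solve.
8·23 + 5t = 274 ⇒ 5t = 90 ⇒ t = 18.
Check: U(23, 18) = 274.

t = 18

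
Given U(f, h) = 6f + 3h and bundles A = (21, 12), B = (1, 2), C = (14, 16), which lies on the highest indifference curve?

Evaluate utility at each bundle:
U(A) = 162.
U(B) = 12.
U(C) = 132.
Highest utility is A, so A ≻ C ≻ B.

Bundle A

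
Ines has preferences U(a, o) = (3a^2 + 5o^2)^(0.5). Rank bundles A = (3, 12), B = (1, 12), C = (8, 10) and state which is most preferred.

Bundle A

Evaluate utility at each bundle:
U(A) = 27.331.
U(B) = 26.889.
U(C) = 26.306.
Highest utility is A, so A ≻ B ≻ C.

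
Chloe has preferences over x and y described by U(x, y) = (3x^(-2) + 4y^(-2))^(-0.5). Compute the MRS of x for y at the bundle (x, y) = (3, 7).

MRS = 343/36

For CES with ρ = -2, MRS = (3/4)·(y/x)^3.
At (3, 7): MRS = 343/36.
So at (3, 7) the consumer would give up 343/36 units of y for one more unit of x.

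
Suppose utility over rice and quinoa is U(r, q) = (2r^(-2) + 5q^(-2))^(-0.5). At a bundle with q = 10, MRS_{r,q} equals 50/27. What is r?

r = 6

For CES with ρ = -2, MRS = (2/5)·(q/r)^3.
Setting (2/5)·(10/r)^3 = 50/27 gives (10/r)^3 = 125/27, so 10/r = 5/3 and r = 6.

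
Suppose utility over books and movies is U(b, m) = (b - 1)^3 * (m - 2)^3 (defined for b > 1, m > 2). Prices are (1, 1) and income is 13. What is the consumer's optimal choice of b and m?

MU_b = 3·(b−1)^2·(m−2)^3, MU_m = 3·(b−1)^3·(m−2)^2.
MRS = (m−2)/(b−1).
Tangency: set MRS = p_b/p_m = 1/1 = 1.
So (m − 2)/(b − 1) = 1, i.e. (m − 2) = (b − 1).
Rewrite the budget in excess-of-subsistence terms: 1·(b − 1) + 1·(m − 2) = 13 − 1·1 − 1·2 = 10.
Substituting, 2·(b − 1) = 10, so b − 1 = 5 and b* = 6.
Then m − 2 = 5, so m* = 7.

b* = 6, m* = 7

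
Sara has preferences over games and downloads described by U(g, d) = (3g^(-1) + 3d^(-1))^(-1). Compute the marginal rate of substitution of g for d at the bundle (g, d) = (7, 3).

For CES with ρ = -1, MRS = (d/g)^2.
At (7, 3): MRS = 9/49.
The indifference curve has slope −9/49 at this bundle.

MRS = 9/49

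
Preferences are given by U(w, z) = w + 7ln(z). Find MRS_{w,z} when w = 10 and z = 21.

MRS = 3

MU_w = 1, MU_z = 7/z.
MRS = 1 ÷ (7/z).
At (10, 21): MRS = 3.
That is, one extra unit of w is worth 3 units of z at the margin.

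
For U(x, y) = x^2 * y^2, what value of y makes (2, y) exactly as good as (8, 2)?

U(8, 2) = 256.
Set U(2, y) = 256 and solve.
With x = 2: 2^2 = 4, so y^2 = 256/4 = 64; taking the square root, y = 8.
Check: U(2, 8) = 256.

y = 8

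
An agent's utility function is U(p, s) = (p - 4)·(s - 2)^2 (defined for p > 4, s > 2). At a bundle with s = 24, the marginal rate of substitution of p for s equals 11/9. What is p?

MU_p = (s−2)^2, MU_s = 2·(p−4)·(s−2).
MRS = (1/2)·(s−2)/(p−4).
Substitute s = 24: MRS = 11/(p − 4). Setting this equal to 11/9 gives p − 4 = 11/(11/9) = 9, so p = 13.

p = 13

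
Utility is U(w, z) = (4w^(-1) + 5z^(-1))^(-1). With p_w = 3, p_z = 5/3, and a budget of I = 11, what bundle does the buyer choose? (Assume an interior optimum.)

w* = 2, z* = 3

For CES with ρ = -1, MRS = (4/5)·(z/w)^2.
Tangency: set MRS = p_w/p_z = 3/(5/3) = 1.8.
So (z/w)^2 = 2.25; taking the square root, z/w = 1.5, i.e. z = 1.5·w.
Substitute into the budget 3·w + (5/3)·z = 11: 5.5·w = 11, so w* = 2 and z* = 1.5·2 = 3.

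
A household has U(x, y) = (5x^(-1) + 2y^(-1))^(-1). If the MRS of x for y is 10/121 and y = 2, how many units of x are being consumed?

For CES with ρ = -1, MRS = (5/2)·(y/x)^2.
Setting (5/2)·(2/x)^2 = 10/121 gives (2/x)^2 = 4/121, so 2/x = 2/11 and x = 11.

x = 11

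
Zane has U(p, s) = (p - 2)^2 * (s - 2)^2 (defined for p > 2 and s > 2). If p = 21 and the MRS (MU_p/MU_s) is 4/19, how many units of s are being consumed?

MU_p = 2·(p−2)·(s−2)^2, MU_s = 2·(p−2)^2·(s−2).
MRS = (s−2)/(p−2).
Substitute p = 21: MRS = (s − 2)/19. Setting this equal to 4/19 gives s − 2 = (4/19)·19 = 4, so s = 6.

s = 6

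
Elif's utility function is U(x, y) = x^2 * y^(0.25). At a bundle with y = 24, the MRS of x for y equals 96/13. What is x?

x = 26

MU_x = 2·x·y^(0.25) and MU_y = 0.25·x^2·y^(-0.75).
MRS = MU_x/MU_y = (8)·y/x.
Substitute y = 24: MRS = 192/x. Setting 192/x = 96/13 gives x = 192/(96/13) = 26.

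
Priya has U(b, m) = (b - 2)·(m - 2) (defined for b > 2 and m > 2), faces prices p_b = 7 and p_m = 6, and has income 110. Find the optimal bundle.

b* = 8, m* = 9

MU_b = (m−2), MU_m = (b−2).
MRS = (m−2)/(b−2).
Tangency: set MRS = p_b/p_m = 7/6.
So (m − 2)/(b − 2) = 7/6, i.e. (m − 2) = (7/6)·(b − 2).
Rewrite the budget in excess-of-subsistence terms: 7·(b − 2) + 6·(m − 2) = 110 − 7·2 − 6·2 = 84.
Substituting, 14·(b − 2) = 84, so b − 2 = 6 and b* = 8.
Then m − 2 = (7/6)·6 = 7, so m* = 9.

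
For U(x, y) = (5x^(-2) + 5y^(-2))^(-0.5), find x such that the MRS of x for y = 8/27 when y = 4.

For CES with ρ = -2, MRS = (y/x)^3.
Setting (4/x)^3 = 8/27 gives 4/x = 2/3 and x = 6.

x = 6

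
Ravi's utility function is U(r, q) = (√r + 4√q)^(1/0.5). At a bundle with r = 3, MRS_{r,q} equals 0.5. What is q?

For CES with ρ = 0.5, MRS = (1/4)·√(q/r).
Setting (1/4)·√(q/3) = 0.5 gives √(q/3) = 2, so q/3 = 4 and q = 12.

q = 12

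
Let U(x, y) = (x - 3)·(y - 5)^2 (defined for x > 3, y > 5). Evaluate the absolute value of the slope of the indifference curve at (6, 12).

MU_x = (y−5)^2, MU_y = 2·(x−3)·(y−5).
MRS = (1/2)·(y−5)/(x−3).
At (6, 12): MRS = 7/6.
That is, one extra unit of x is worth 7/6 units of y at the margin.

MRS = 7/6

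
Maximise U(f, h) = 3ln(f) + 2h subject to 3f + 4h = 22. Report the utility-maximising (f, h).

f* = 2, h* = 4

MU_f = 3/f, MU_h = 2.
MRS = 3/f ÷ 2.
Tangency: set MRS = p_f/p_h = 3/4 = 0.75.
MRS depends only on f: 1.5/f = 0.75 ⇒ f* = 1.5/0.75 = 2.
From the budget, 4·h = 22 − 3·2 = 16, so h* = 4.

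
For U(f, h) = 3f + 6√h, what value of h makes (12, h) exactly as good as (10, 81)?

U(10, 81) = 84.
Set U(12, h) = 84 and solve.
With f = 12: 6√h = 84 − 3·12 = 48, so √h = 8 and h = 64.
Check: U(12, 64) = 84.

h = 64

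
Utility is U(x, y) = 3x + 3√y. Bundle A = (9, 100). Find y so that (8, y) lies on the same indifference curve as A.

y = 121

U(9, 100) = 57.
Set U(8, y) = 57 and solve.
With x = 8: 3√y = 57 − 3·8 = 33, so √y = 11 and y = 121.
Check: U(8, 121) = 57.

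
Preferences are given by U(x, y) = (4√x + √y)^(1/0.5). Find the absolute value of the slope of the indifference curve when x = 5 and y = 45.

For CES with ρ = 0.5, MRS = (4/1)·√(y/x).
At (5, 45): MRS = 12.
That is, one extra unit of x is worth 12 units of y at the margin.

MRS = 12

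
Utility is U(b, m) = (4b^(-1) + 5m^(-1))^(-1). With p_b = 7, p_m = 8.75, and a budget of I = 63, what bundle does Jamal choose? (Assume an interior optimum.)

b* = 4, m* = 4

For CES with ρ = -1, MRS = (4/5)·(m/b)^2.
Tangency: set MRS = p_b/p_m = 7/8.75 = 0.8.
So (m/b)^2 = 1; taking the square root, m/b = 1, i.e. m = b.
Substitute into the budget 7·b + 8.75·m = 63: 15.75·b = 63, so b* = 4 and m* = 4.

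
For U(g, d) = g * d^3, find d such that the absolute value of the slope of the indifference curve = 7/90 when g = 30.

MU_g = d^3 and MU_d = 3·g·d^2.
MRS = MU_g/MU_d = (1/3)·d/g.
Substitute g = 30: MRS = d/90. Setting d/90 = 7/90 gives d = (7/90)·90 = 7.

d = 7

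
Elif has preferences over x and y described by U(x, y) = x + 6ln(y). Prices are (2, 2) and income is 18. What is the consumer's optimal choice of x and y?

MU_x = 1, MU_y = 6/y.
MRS = 1 ÷ (6/y).
Tangency: set MRS = p_x/p_y = 2/2 = 1.
MRS depends only on y: (1/6)·y = 1 ⇒ y* = 1/(1/6) = 6.
From the budget, 2·x = 18 − 2·6 = 6, so x* = 3.

x* = 3, y* = 6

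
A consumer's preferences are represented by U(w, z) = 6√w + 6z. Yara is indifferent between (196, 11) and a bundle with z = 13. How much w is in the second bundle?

U(196, 11) = 150.
Set U(w, 13) = 150 and solve.
With z = 13: 6√w = 150 − 6·13 = 72, so √w = 12 and w = 144.
Check: U(144, 13) = 150.

w = 144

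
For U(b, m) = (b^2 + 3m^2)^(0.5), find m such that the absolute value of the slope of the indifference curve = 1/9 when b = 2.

For CES with ρ = 2, MRS = (1/3)·(m/b)^(-1).
Setting (1/3)·(m/2)^(-1) = 1/9 gives (m/2)^(-1) = 1/3, so m/2 = 3 and m = 6.

m = 6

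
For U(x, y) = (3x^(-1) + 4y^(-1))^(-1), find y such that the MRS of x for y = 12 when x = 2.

y = 8

For CES with ρ = -1, MRS = (3/4)·(y/x)^2.
Setting (3/4)·(y/2)^2 = 12 gives (y/2)^2 = 16, so y/2 = 4 and y = 8.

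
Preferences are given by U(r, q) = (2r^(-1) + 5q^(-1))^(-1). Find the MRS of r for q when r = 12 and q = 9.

For CES with ρ = -1, MRS = (2/5)·(q/r)^2.
At (12, 9): MRS = 9/40.
The indifference curve has slope −9/40 at this bundle.

MRS = 9/40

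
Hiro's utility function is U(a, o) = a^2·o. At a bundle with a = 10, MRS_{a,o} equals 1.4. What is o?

o = 7

MU_a = 2·a·o and MU_o = a^2.
MRS = MU_a/MU_o = (2/1)·o/a.
Substitute a = 10: MRS = o/5. Setting o/5 = 1.4 gives o = 1.4·5 = 7.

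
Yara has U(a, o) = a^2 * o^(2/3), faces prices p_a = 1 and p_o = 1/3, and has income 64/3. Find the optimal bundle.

MU_a = 2·a·o^(2/3) and MU_o = 2/3·a^2·o^(-1/3).
MRS = MU_a/MU_o = (3)·o/a.
Tangency: set MRS = p_a/p_o = 1/(1/3) = 3.
So (3)·o/a = 3, i.e. o = a.
Substitute into the budget 1·a + (1/3)·o = 64/3: (4/3)·a = 64/3, so a* = 16.
Then o* = 16.

a* = 16, o* = 16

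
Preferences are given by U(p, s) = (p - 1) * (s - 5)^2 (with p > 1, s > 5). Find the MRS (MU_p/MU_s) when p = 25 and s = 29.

MRS = 0.5

MU_p = (s−5)^2, MU_s = 2·(p−1)·(s−5).
MRS = (1/2)·(s−5)/(p−1).
At (25, 29): MRS = 0.5.
So at (25, 29) the consumer would give up 0.5 units of s for one more unit of p.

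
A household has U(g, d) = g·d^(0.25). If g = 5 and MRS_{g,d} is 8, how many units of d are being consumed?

MU_g = d^(0.25) and MU_d = 0.25·g·d^(-0.75).
MRS = MU_g/MU_d = (4)·d/g.
Substitute g = 5: MRS = d/1.25. Setting d/1.25 = 8 gives d = 8·1.25 = 10.

d = 10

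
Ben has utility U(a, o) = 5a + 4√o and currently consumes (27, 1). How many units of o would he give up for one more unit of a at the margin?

MRS = 2.5

MU_a = 5, MU_o = 4/(2√o).
MRS = 5 ÷ (4/(2√o)).
At (27, 1): MRS = 2.5.
So at (27, 1) the consumer would give up 2.5 units of o for one more unit of a.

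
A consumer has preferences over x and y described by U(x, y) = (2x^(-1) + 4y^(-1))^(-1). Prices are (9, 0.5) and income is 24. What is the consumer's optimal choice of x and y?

For CES with ρ = -1, MRS = (2/4)·(y/x)^2.
Tangency: set MRS = p_x/p_y = 9/0.5 = 18.
So (y/x)^2 = 36; taking the square root, y/x = 6, i.e. y = 6·x.
Substitute into the budget 9·x + 0.5·y = 24: 12·x = 24, so x* = 2 and y* = 6·2 = 12.

x* = 2, y* = 12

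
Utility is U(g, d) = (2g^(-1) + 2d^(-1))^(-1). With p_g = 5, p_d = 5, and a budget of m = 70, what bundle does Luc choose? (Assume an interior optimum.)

g* = 7, d* = 7

For CES with ρ = -1, MRS = (d/g)^2.
Tangency: set MRS = p_g/p_d = 5/5 = 1.
So (d/g)^2 = 1; taking the square root, d/g = 1, i.e. d = g.
Substitute into the budget 5·g + 5·d = 70: 10·g = 70, so g* = 7 and d* = 7.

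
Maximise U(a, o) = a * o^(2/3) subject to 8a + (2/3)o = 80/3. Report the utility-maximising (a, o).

a* = 2, o* = 16

MU_a = o^(2/3) and MU_o = 2/3·a·o^(-1/3).
MRS = MU_a/MU_o = (1.5)·o/a.
Tangency: set MRS = p_a/p_o = 8/(2/3) = 12.
So (1.5)·o/a = 12, i.e. o = 8·a.
Substitute into the budget 8·a + (2/3)·o = 80/3: (40/3)·a = 80/3, so a* = 2.
Then o* = 8·2 = 16.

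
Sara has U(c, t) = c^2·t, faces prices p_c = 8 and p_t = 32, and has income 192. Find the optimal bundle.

MU_c = 2·c·t and MU_t = c^2.
MRS = MU_c/MU_t = (2/1)·t/c.
Tangency: set MRS = p_c/p_t = 8/32 = 0.25.
So (2/1)·t/c = 0.25, i.e. t = 0.125·c.
Substitute into the budget 8·c + 32·t = 192: 12·c = 192, so c* = 16.
Then t* = 0.125·16 = 2.

c* = 16, t* = 2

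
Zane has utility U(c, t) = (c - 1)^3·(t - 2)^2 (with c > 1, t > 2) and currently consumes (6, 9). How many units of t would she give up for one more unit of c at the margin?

MRS = 2.1

MU_c = 3·(c−1)^2·(t−2)^2, MU_t = 2·(c−1)^3·(t−2).
MRS = (3/2)·(t−2)/(c−1).
At (6, 9): MRS = 2.1.
So at (6, 9) the consumer would give up 2.1 units of t for one more unit of c.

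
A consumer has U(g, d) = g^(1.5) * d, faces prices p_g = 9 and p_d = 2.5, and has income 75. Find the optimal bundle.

g* = 5, d* = 12

MU_g = 1.5·√g·d and MU_d = g^(1.5).
MRS = MU_g/MU_d = (1.5)·d/g.
Tangency: set MRS = p_g/p_d = 9/2.5 = 3.6.
So (1.5)·d/g = 3.6, i.e. d = 2.4·g.
Substitute into the budget 9·g + 2.5·d = 75: 15·g = 75, so g* = 5.
Then d* = 2.4·5 = 12.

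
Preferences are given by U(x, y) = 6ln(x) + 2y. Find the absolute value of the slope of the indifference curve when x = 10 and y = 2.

MU_x = 6/x, MU_y = 2.
MRS = 6/x ÷ 2.
At (10, 2): MRS = 0.3.
The indifference curve has slope −0.3 at this bundle.

MRS = 0.3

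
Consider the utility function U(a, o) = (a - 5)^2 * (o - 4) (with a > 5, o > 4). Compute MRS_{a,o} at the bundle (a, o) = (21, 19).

MU_a = 2·(a−5)·(o−4), MU_o = (a−5)^2.
MRS = (2/1)·(o−4)/(a−5).
At (21, 19): MRS = 1.875.
That is, one extra unit of a is worth 1.875 units of o at the margin.

MRS = 1.875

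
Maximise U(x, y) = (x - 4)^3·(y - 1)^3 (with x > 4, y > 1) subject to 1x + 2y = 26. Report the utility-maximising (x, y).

x* = 14, y* = 6

MU_x = 3·(x−4)^2·(y−1)^3, MU_y = 3·(x−4)^3·(y−1)^2.
MRS = (y−1)/(x−4).
Tangency: set MRS = p_x/p_y = 1/2 = 0.5.
So (y − 1)/(x − 4) = 0.5, i.e. (y − 1) = 0.5·(x − 4).
Rewrite the budget in excess-of-subsistence terms: 1·(x − 4) + 2·(y − 1) = 26 − 1·4 − 2·1 = 20.
Substituting, 2·(x − 4) = 20, so x − 4 = 10 and x* = 14.
Then y − 1 = 0.5·10 = 5, so y* = 6.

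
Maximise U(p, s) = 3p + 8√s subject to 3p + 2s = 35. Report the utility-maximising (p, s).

MU_p = 3, MU_s = 8/(2√s).
MRS = 3 ÷ (8/(2√s)).
Tangency: set MRS = p_p/p_s = 3/2 = 1.5.
MRS depends only on s: 0.75·√s = 1.5 ⇒ √s = 1.5/0.75 = 2 ⇒ s* = 4.
From the budget, 3·p = 35 − 2·4 = 27, so p* = 9.

p* = 9, s* = 4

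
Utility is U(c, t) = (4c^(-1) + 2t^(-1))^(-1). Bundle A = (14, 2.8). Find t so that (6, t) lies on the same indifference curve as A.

U depends on (c, t) only through S = 4c^(-1) + 2t^(-1), so equal utility means equal S. At (14, 2.8): S = 1.
With c = 6: 4·6^(-1) = 2/3, so 2t^(-1) = 1 − 2/3 = 1/3, i.e. t^(-1) = 1/6.
Hence t = 1/(1/6) = 6.
Check: U(6, 6) = 1.

t = 6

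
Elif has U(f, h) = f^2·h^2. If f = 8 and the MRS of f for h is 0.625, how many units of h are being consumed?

MU_f = 2·f·h^2 and MU_h = 2·f^2·h.
MRS = MU_f/MU_h = h/f.
Substitute f = 8: MRS = h/8. Setting h/8 = 0.625 gives h = 0.625·8 = 5.

h = 5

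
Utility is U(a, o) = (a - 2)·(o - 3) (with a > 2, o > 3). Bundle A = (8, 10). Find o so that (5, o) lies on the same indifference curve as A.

o = 17

U(8, 10) = 42.
Set U(5, o) = 42 and solve.
With a = 5: (5 − 2) = 3, so (o − 3) = 42/3 = 14.
So o = 3 + 14 = 17.
Check: U(5, 17) = 42.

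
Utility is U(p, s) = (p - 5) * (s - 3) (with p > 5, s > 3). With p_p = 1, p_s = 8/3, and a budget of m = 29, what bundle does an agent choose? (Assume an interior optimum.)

p* = 13, s* = 6

MU_p = (s−3), MU_s = (p−5).
MRS = (s−3)/(p−5).
Tangency: set MRS = p_p/p_s = 1/(8/3) = 0.375.
So (s − 3)/(p − 5) = 0.375, i.e. (s − 3) = 0.375·(p − 5).
Rewrite the budget in excess-of-subsistence terms: 1·(p − 5) + (8/3)·(s − 3) = 29 − 1·5 − (8/3)·3 = 16.
Substituting, 2·(p − 5) = 16, so p − 5 = 8 and p* = 13.
Then s − 3 = 0.375·8 = 3, so s* = 6.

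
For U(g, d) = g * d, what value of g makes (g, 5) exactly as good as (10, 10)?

U(10, 10) = 100.
Set U(g, 5) = 100 and solve.
With d = 5: g = 100/5 = 20.
Check: U(20, 5) = 100.

g = 20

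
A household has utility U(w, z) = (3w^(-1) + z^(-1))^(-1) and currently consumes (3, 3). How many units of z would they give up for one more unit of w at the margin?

For CES with ρ = -1, MRS = (3/1)·(z/w)^2.
At (3, 3): MRS = 3.
The indifference curve has slope −3 at this bundle.

MRS = 3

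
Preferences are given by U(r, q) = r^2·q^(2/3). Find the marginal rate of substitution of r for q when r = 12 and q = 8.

MU_r = 2·r·q^(2/3) and MU_q = 2/3·r^2·q^(-1/3).
MRS = MU_r/MU_q = (3)·q/r.
At (12, 8): MRS = 2.
That is, one extra unit of r is worth 2 units of q at the margin.

MRS = 2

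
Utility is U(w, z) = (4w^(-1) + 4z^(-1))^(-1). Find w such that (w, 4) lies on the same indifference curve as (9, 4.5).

w = 12

U depends on (w, z) only through S = 4w^(-1) + 4z^(-1), so equal utility means equal S. At (9, 4.5): S = 4/3.
With z = 4: 4·4^(-1) = 1, so 4w^(-1) = 4/3 − 1 = 1/3, i.e. w^(-1) = 1/12.
Hence w = 1/(1/12) = 12.
Check: U(12, 4) = 0.75.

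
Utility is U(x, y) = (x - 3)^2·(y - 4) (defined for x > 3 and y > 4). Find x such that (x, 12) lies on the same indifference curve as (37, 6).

x = 20

U(37, 6) = 2312.
Set U(x, 12) = 2312 and solve.
With y = 12: (12 − 4) = 8, so (x − 3)^2 = 2312/8 = 289.
Taking the square root (with x > 3): x − 3 = 17, so x = 20.
Check: U(20, 12) = 2312.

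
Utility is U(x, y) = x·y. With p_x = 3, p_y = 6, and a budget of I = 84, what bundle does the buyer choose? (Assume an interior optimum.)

x* = 14, y* = 7

MU_x = y and MU_y = x.
MRS = MU_x/MU_y = y/x.
Tangency: set MRS = p_x/p_y = 3/6 = 0.5.
So y/x = 0.5, i.e. y = 0.5·x.
Substitute into the budget 3·x + 6·y = 84: 6·x = 84, so x* = 14.
Then y* = 0.5·14 = 7.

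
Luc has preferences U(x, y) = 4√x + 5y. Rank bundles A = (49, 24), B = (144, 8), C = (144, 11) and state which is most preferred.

Bundle A

Evaluate utility at each bundle:
U(A) = 148.000.
U(B) = 88.000.
U(C) = 103.000.
Highest utility is A, so A ≻ C ≻ B.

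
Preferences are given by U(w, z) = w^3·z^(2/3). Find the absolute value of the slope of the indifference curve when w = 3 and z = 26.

MU_w = 3·w^2·z^(2/3) and MU_z = 2/3·w^3·z^(-1/3).
MRS = MU_w/MU_z = (4.5)·z/w.
At (3, 26): MRS = 39.
So at (3, 26) the consumer would give up 39 units of z for one more unit of w.

MRS = 39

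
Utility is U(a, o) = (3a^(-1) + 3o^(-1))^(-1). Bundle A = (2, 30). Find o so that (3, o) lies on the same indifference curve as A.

o = 5

U depends on (a, o) only through S = 3a^(-1) + 3o^(-1), so equal utility means equal S. At (2, 30): S = 1.6.
With a = 3: 3·3^(-1) = 1, so 3o^(-1) = 1.6 − 1 = 0.6, i.e. o^(-1) = 0.2.
Hence o = 1/0.2 = 5.
Check: U(3, 5) = 0.625.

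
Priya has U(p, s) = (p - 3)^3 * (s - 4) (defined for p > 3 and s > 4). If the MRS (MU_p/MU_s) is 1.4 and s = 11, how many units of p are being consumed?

p = 18

MU_p = 3·(p−3)^2·(s−4), MU_s = (p−3)^3.
MRS = (3/1)·(s−4)/(p−3).
Substitute s = 11: MRS = 21/(p − 3). Setting this equal to 1.4 gives p − 3 = 21/1.4 = 15, so p = 18.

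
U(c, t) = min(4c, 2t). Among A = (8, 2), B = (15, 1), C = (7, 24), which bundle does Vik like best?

Evaluate utility at each bundle:
U(A) = 4.
U(B) = 2.
U(C) = 28.
Highest utility is C, so C ≻ A ≻ B.

Bundle C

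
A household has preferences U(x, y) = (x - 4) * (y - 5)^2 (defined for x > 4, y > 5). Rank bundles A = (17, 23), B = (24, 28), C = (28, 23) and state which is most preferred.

Evaluate utility at each bundle:
U(A) = 4212.
U(B) = 10580.
U(C) = 7776.
Highest utility is B, so B ≻ C ≻ A.

Bundle B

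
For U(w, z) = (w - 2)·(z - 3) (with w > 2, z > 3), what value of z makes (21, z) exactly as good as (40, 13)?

U(40, 13) = 380.
Set U(21, z) = 380 and solve.
With w = 21: (21 − 2) = 19, so (z − 3) = 380/19 = 20.
So z = 3 + 20 = 23.
Check: U(21, 23) = 380.

z = 23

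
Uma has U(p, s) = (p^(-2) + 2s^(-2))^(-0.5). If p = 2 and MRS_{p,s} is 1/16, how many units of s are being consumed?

s = 1

For CES with ρ = -2, MRS = (1/2)·(s/p)^3.
Setting (1/2)·(s/2)^3 = 1/16 gives (s/2)^3 = 0.125, so s/2 = 0.5 and s = 1.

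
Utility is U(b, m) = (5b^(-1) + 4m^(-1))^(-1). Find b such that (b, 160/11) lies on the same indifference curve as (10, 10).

b = 8

U depends on (b, m) only through S = 5b^(-1) + 4m^(-1), so equal utility means equal S. At (10, 10): S = 0.9.
With m = 160/11: 4·(160/11)^(-1) = 11/40, so 5b^(-1) = 0.9 − 11/40 = 0.625, i.e. b^(-1) = 0.125.
Hence b = 1/0.125 = 8.
Check: U(8, 160/11) = 1.1111.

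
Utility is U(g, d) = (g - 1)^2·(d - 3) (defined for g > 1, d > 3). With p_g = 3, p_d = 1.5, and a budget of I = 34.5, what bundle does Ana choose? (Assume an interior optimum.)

MU_g = 2·(g−1)·(d−3), MU_d = (g−1)^2.
MRS = (2/1)·(d−3)/(g−1).
Tangency: set MRS = p_g/p_d = 3/1.5 = 2.
So (2/1)·(d − 3)/(g − 1) = 2, i.e. (d − 3) = (g − 1).
Rewrite the budget in excess-of-subsistence terms: 3·(g − 1) + 1.5·(d − 3) = 34.5 − 3·1 − 1.5·3 = 27.
Substituting, 4.5·(g − 1) = 27, so g − 1 = 6 and g* = 7.
Then d − 3 = 6, so d* = 9.

g* = 7, d* = 9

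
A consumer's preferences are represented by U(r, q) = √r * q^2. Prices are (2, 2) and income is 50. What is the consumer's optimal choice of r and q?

MU_r = 0.5·r^(-0.5)·q^2 and MU_q = 2·√r·q.
MRS = MU_r/MU_q = (0.25)·q/r.
Tangency: set MRS = p_r/p_q = 2/2 = 1.
So (0.25)·q/r = 1, i.e. q = 4·r.
Substitute into the budget 2·r + 2·q = 50: 10·r = 50, so r* = 5.
Then q* = 4·5 = 20.

r* = 5, q* = 20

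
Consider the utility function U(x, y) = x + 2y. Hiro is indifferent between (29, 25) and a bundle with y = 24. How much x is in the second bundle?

U(29, 25) = 79.
Set U(x, 24) = 79 and solve.
x + 2·24 = 79 ⇒ x = 31 ⇒ x = 31.
Check: U(31, 24) = 79.

x = 31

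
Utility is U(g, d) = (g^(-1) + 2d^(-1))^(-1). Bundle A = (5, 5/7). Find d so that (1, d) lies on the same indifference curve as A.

d = 1

U depends on (g, d) only through S = g^(-1) + 2d^(-1), so equal utility means equal S. At (5, 5/7): S = 3.
With g = 1: 1^(-1) = 1, so 2d^(-1) = 3 − 1 = 2, i.e. d^(-1) = 1.
Hence d = 1/1 = 1.
Check: U(1, 1) = 0.3333.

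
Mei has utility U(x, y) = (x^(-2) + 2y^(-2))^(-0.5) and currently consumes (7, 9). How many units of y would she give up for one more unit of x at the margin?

MRS = 729/686

For CES with ρ = -2, MRS = (1/2)·(y/x)^3.
At (7, 9): MRS = 729/686.
The indifference curve has slope −729/686 at this bundle.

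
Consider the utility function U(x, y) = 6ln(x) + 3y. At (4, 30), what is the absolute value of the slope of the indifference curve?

MU_x = 6/x, MU_y = 3.
MRS = 6/x ÷ 3.
At (4, 30): MRS = 0.5.
That is, one extra unit of x is worth 0.5 units of y at the margin.

MRS = 0.5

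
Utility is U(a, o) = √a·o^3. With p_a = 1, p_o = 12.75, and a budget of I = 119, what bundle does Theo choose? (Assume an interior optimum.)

a* = 17, o* = 8

MU_a = 0.5·a^(-0.5)·o^3 and MU_o = 3·√a·o^2.
MRS = MU_a/MU_o = (1/6)·o/a.
Tangency: set MRS = p_a/p_o = 1/12.75 = 4/51.
So (1/6)·o/a = 4/51, i.e. o = (8/17)·a.
Substitute into the budget 1·a + 12.75·o = 119: 7·a = 119, so a* = 17.
Then o* = (8/17)·17 = 8.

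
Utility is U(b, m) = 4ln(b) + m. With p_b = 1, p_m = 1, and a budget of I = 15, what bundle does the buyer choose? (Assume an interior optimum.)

b* = 4, m* = 11

MU_b = 4/b, MU_m = 1.
MRS = 4/b ÷ 1.
Tangency: set MRS = p_b/p_m = 1/1 = 1.
MRS depends only on b: 4/b = 1 ⇒ b* = 4/1 = 4.
From the budget, 1·m = 15 − 1·4 = 11, so m* = 11.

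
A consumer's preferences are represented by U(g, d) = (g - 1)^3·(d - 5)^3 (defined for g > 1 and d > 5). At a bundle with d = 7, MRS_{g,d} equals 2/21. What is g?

MU_g = 3·(g−1)^2·(d−5)^3, MU_d = 3·(g−1)^3·(d−5)^2.
MRS = (d−5)/(g−1).
Substitute d = 7: MRS = 2/(g − 1). Setting this equal to 2/21 gives g − 1 = 2/(2/21) = 21, so g = 22.

g = 22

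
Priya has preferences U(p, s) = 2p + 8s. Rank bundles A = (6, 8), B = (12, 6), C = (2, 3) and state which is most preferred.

Bundle A

Evaluate utility at each bundle:
U(A) = 76.
U(B) = 72.
U(C) = 28.
Highest utility is A, so A ≻ B ≻ C.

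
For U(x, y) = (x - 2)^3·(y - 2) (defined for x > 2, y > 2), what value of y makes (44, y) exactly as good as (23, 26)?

y = 5

U(23, 26) = 222264.
Set U(44, y) = 222264 and solve.
With x = 44: (44 − 2)^3 = 74088, so (y − 2) = 222264/74088 = 3.
So y = 2 + 3 = 5.
Check: U(44, 5) = 222264.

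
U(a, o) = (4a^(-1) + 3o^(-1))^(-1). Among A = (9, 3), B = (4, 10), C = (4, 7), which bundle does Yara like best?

Bundle B

Evaluate utility at each bundle:
U(A) = 0.692.
U(B) = 0.769.
U(C) = 0.700.
Highest utility is B, so B ≻ C ≻ A.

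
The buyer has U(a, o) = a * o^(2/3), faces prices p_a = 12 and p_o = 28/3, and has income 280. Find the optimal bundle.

MU_a = o^(2/3) and MU_o = 2/3·a·o^(-1/3).
MRS = MU_a/MU_o = (1.5)·o/a.
Tangency: set MRS = p_a/p_o = 12/(28/3) = 9/7.
So (1.5)·o/a = 9/7, i.e. o = (6/7)·a.
Substitute into the budget 12·a + (28/3)·o = 280: 20·a = 280, so a* = 14.
Then o* = (6/7)·14 = 12.

a* = 14, o* = 12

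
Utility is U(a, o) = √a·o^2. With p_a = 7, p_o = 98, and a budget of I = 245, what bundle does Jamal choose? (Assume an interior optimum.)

a* = 7, o* = 2

MU_a = 0.5·a^(-0.5)·o^2 and MU_o = 2·√a·o.
MRS = MU_a/MU_o = (0.25)·o/a.
Tangency: set MRS = p_a/p_o = 7/98 = 1/14.
So (0.25)·o/a = 1/14, i.e. o = (2/7)·a.
Substitute into the budget 7·a + 98·o = 245: 35·a = 245, so a* = 7.
Then o* = (2/7)·7 = 2.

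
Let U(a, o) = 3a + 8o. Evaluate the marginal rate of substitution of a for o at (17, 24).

MRS = 0.375

MU_a = 3, MU_o = 8, so MRS = 3/8 = 0.375 at every bundle.
At (17, 24): MRS = 0.375.
That is, one extra unit of a is worth 0.375 units of o at the margin.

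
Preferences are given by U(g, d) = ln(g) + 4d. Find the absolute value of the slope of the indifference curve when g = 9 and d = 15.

MU_g = 1/g, MU_d = 4.
MRS = 1/g ÷ 4.
At (9, 15): MRS = 1/36.
So at (9, 15) the consumer would give up 1/36 units of d for one more unit of g.

MRS = 1/36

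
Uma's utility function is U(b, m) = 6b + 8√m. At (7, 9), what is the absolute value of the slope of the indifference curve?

MRS = 4.5

MU_b = 6, MU_m = 8/(2√m).
MRS = 6 ÷ (8/(2√m)).
At (7, 9): MRS = 4.5.
That is, one extra unit of b is worth 4.5 units of m at the margin.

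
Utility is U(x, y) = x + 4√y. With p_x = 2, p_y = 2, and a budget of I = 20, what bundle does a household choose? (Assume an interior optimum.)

x* = 6, y* = 4

MU_x = 1, MU_y = 4/(2√y).
MRS = 1 ÷ (4/(2√y)).
Tangency: set MRS = p_x/p_y = 2/2 = 1.
MRS depends only on y: 0.5·√y = 1 ⇒ √y = 1/0.5 = 2 ⇒ y* = 4.
From the budget, 2·x = 20 − 2·4 = 12, so x* = 6.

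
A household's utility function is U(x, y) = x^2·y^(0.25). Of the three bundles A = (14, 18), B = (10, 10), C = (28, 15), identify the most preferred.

Evaluate utility at each bundle:
U(A) = 403.714.
U(B) = 177.828.
U(C) = 1542.904.
Highest utility is C, so C ≻ A ≻ B.

Bundle C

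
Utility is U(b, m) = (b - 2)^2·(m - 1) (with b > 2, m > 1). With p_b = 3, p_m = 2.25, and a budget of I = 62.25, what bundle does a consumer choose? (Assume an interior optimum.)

MU_b = 2·(b−2)·(m−1), MU_m = (b−2)^2.
MRS = (2/1)·(m−1)/(b−2).
Tangency: set MRS = p_b/p_m = 3/2.25 = 4/3.
So (2/1)·(m − 1)/(b − 2) = 4/3, i.e. (m − 1) = (2/3)·(b − 2).
Rewrite the budget in excess-of-subsistence terms: 3·(b − 2) + 2.25·(m − 1) = 62.25 − 3·2 − 2.25·1 = 54.
Substituting, 4.5·(b − 2) = 54, so b − 2 = 12 and b* = 14.
Then m − 1 = (2/3)·12 = 8, so m* = 9.

b* = 14, m* = 9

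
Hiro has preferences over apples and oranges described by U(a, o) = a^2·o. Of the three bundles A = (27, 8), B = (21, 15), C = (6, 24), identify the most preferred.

Evaluate utility at each bundle:
U(A) = 5832.
U(B) = 6615.
U(C) = 864.
Highest utility is B, so B ≻ A ≻ C.

Bundle B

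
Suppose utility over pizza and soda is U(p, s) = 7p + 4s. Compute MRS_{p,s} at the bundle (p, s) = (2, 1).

MU_p = 7, MU_s = 4, so MRS = 7/4 = 1.75 at every bundle.
At (2, 1): MRS = 1.75.
That is, one extra unit of p is worth 1.75 units of s at the margin.

MRS = 1.75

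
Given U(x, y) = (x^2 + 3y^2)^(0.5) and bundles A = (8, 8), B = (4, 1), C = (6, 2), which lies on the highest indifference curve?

Evaluate utility at each bundle:
U(A) = 16.000.
U(B) = 4.359.
U(C) = 6.928.
Highest utility is A, so A ≻ C ≻ B.

Bundle A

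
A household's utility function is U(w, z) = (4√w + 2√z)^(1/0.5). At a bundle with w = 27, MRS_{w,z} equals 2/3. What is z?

z = 3

For CES with ρ = 0.5, MRS = (4/2)·√(z/w).
Setting (4/2)·√(z/27) = 2/3 gives √(z/27) = 1/3, so z/27 = 1/9 and z = 3.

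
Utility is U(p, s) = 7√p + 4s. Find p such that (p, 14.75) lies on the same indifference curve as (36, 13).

U(36, 13) = 94.
Set U(p, 14.75) = 94 and solve.
With s = 14.75: 7√p = 94 − 4·14.75 = 35, so √p = 5 and p = 25.
Check: U(25, 14.75) = 94.

p = 25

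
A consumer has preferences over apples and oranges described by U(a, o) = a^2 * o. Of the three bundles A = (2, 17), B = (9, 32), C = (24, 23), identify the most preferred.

Bundle C

Evaluate utility at each bundle:
U(A) = 68.
U(B) = 2592.
U(C) = 13248.
Highest utility is C, so C ≻ B ≻ A.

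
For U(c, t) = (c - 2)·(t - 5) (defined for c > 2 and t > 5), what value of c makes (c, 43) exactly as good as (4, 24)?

c = 3

U(4, 24) = 38.
Set U(c, 43) = 38 and solve.
With t = 43: (43 − 5) = 38, so (c − 2) = 38/38 = 1.
So c = 2 + 1 = 3.
Check: U(3, 43) = 38.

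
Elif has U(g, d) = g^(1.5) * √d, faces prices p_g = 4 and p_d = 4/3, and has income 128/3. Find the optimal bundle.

MU_g = 1.5·√g·√d and MU_d = 0.5·g^(1.5)·d^(-0.5).
MRS = MU_g/MU_d = (3)·d/g.
Tangency: set MRS = p_g/p_d = 4/(4/3) = 3.
So (3)·d/g = 3, i.e. d = g.
Substitute into the budget 4·g + (4/3)·d = 128/3: (16/3)·g = 128/3, so g* = 8.
Then d* = 8.

g* = 8, d* = 8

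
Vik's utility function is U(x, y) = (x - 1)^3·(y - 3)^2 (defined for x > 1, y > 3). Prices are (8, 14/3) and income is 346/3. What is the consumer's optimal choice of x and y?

x* = 8, y* = 11

MU_x = 3·(x−1)^2·(y−3)^2, MU_y = 2·(x−1)^3·(y−3).
MRS = (3/2)·(y−3)/(x−1).
Tangency: set MRS = p_x/p_y = 8/(14/3) = 12/7.
So (3/2)·(y − 3)/(x − 1) = 12/7, i.e. (y − 3) = (8/7)·(x − 1).
Rewrite the budget in excess-of-subsistence terms: 8·(x − 1) + (14/3)·(y − 3) = 346/3 − 8·1 − (14/3)·3 = 280/3.
Substituting, (40/3)·(x − 1) = 280/3, so x − 1 = 7 and x* = 8.
Then y − 3 = (8/7)·7 = 8, so y* = 11.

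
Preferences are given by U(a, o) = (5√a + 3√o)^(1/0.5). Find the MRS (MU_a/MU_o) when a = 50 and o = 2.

MRS = 1/3

For CES with ρ = 0.5, MRS = (5/3)·√(o/a).
At (50, 2): MRS = 1/3.
That is, one extra unit of a is worth 1/3 units of o at the margin.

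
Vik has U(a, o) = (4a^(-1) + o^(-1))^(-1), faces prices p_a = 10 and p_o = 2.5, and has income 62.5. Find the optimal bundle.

For CES with ρ = -1, MRS = (4/1)·(o/a)^2.
Tangency: set MRS = p_a/p_o = 10/2.5 = 4.
So (o/a)^2 = 1; taking the square root, o/a = 1, i.e. o = a.
Substitute into the budget 10·a + 2.5·o = 62.5: 12.5·a = 62.5, so a* = 5 and o* = 5.

a* = 5, o* = 5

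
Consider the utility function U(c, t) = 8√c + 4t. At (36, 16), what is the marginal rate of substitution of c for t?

MU_c = 8/(2√c), MU_t = 4.
MRS = 8/(2√c) ÷ 4.
At (36, 16): MRS = 1/6.
That is, one extra unit of c is worth 1/6 units of t at the margin.

MRS = 1/6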